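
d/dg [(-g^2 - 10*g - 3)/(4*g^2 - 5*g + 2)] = 5*(9*g^2 + 4*g - 7)/(16*g^4 - 40*g^3 + 41*g^2 - 20*g + 4)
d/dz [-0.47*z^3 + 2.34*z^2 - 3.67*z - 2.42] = -1.41*z^2 + 4.68*z - 3.67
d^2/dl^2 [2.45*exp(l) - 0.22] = 2.45*exp(l)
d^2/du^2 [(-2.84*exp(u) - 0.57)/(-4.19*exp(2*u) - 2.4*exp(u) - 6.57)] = (49.859324*exp(4*u) + 11.468868*exp(3*u) - 451.886472*exp(2*u) - 104.262444*exp(u) + 113.600556)*exp(u)/(73.560059*exp(6*u) + 126.40392*exp(5*u) + 418.433931*exp(4*u) + 410.23152*exp(3*u) + 656.112393*exp(2*u) + 310.78728*exp(u) + 283.593393)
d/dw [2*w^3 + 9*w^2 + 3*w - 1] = 6*w^2 + 18*w + 3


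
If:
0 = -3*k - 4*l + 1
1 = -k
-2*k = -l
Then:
No Solution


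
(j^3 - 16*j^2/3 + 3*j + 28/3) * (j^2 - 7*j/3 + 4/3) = j^5 - 23*j^4/3 + 151*j^3/9 - 43*j^2/9 - 160*j/9 + 112/9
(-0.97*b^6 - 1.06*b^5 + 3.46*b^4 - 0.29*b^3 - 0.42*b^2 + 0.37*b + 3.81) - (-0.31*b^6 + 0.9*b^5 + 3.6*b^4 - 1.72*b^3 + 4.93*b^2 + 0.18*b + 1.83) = -0.66*b^6 - 1.96*b^5 - 0.14*b^4 + 1.43*b^3 - 5.35*b^2 + 0.19*b + 1.98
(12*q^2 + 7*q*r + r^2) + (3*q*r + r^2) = 12*q^2 + 10*q*r + 2*r^2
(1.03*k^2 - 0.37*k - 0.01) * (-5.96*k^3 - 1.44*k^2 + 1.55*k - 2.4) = -6.1388*k^5 + 0.722*k^4 + 2.1889*k^3 - 3.0311*k^2 + 0.8725*k + 0.024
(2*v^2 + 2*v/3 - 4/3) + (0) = 2*v^2 + 2*v/3 - 4/3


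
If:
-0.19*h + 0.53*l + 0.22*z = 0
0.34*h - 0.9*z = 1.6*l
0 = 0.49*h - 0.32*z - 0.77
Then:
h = 0.95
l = 0.73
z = -0.95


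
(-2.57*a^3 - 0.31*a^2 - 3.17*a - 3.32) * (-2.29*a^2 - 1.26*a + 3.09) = 5.8853*a^5 + 3.9481*a^4 - 0.291399999999999*a^3 + 10.6391*a^2 - 5.6121*a - 10.2588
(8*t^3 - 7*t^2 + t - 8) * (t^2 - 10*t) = 8*t^5 - 87*t^4 + 71*t^3 - 18*t^2 + 80*t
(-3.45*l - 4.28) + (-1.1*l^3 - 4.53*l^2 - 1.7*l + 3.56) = -1.1*l^3 - 4.53*l^2 - 5.15*l - 0.72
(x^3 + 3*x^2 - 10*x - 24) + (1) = x^3 + 3*x^2 - 10*x - 23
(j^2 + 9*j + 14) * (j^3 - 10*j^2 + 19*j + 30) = j^5 - j^4 - 57*j^3 + 61*j^2 + 536*j + 420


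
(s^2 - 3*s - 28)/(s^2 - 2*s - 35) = (s + 4)/(s + 5)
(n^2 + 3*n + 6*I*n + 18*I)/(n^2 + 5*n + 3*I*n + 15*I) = (n^2 + n*(3 + 6*I) + 18*I)/(n^2 + n*(5 + 3*I) + 15*I)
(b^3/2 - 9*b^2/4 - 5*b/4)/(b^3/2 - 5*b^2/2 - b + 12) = b*(2*b^2 - 9*b - 5)/(2*(b^3 - 5*b^2 - 2*b + 24))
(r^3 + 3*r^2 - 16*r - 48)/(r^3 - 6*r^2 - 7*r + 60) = (r + 4)/(r - 5)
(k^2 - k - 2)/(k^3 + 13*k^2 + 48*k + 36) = (k - 2)/(k^2 + 12*k + 36)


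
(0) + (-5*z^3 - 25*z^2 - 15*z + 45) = -5*z^3 - 25*z^2 - 15*z + 45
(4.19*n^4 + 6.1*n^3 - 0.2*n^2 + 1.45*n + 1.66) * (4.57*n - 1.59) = 19.1483*n^5 + 21.2149*n^4 - 10.613*n^3 + 6.9445*n^2 + 5.2807*n - 2.6394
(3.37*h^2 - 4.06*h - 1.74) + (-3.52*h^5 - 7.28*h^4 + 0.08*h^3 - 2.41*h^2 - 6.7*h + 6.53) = -3.52*h^5 - 7.28*h^4 + 0.08*h^3 + 0.96*h^2 - 10.76*h + 4.79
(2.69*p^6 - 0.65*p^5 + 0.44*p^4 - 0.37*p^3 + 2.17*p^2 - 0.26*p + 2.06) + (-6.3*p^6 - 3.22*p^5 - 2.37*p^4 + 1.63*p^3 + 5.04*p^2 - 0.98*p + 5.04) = -3.61*p^6 - 3.87*p^5 - 1.93*p^4 + 1.26*p^3 + 7.21*p^2 - 1.24*p + 7.1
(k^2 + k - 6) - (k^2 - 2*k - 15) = 3*k + 9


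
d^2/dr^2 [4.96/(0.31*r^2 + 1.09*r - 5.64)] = (-0.953312*r^2 - 3.351968*r + 4.96*(0.62*r + 1.09)*(1.24*r + 2.18) + 17.344128)/(0.31*r^2 + 1.09*r - 5.64)^3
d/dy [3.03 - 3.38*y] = -3.38000000000000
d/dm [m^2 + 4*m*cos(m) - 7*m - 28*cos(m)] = -4*m*sin(m) + 2*m + 28*sin(m) + 4*cos(m) - 7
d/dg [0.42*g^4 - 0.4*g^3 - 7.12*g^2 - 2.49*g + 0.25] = 1.68*g^3 - 1.2*g^2 - 14.24*g - 2.49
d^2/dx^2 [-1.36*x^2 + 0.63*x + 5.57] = -2.72000000000000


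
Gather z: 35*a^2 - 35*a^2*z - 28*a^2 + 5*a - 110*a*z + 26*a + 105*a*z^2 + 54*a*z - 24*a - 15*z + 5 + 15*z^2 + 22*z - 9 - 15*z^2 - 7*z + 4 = 7*a^2 + 105*a*z^2 + 7*a + z*(-35*a^2 - 56*a)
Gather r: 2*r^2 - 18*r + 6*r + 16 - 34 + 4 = 2*r^2 - 12*r - 14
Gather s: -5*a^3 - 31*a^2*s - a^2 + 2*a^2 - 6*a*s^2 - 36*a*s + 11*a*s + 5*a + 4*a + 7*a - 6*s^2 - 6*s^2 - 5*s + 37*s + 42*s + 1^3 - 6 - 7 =-5*a^3 + a^2 + 16*a + s^2*(-6*a - 12) + s*(-31*a^2 - 25*a + 74) - 12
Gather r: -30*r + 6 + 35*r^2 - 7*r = 35*r^2 - 37*r + 6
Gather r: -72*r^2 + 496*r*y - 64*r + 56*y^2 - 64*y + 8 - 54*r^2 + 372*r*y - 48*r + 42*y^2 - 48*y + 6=-126*r^2 + r*(868*y - 112) + 98*y^2 - 112*y + 14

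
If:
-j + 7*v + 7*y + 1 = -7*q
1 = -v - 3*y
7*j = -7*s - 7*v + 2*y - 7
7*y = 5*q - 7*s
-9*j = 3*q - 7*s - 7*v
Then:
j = -365/629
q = 475/629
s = 2417/4403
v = -611/629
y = -6/629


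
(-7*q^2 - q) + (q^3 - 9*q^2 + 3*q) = q^3 - 16*q^2 + 2*q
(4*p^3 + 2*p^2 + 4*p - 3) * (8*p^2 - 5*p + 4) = 32*p^5 - 4*p^4 + 38*p^3 - 36*p^2 + 31*p - 12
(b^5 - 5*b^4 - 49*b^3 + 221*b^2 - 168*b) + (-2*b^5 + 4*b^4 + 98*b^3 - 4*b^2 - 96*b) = -b^5 - b^4 + 49*b^3 + 217*b^2 - 264*b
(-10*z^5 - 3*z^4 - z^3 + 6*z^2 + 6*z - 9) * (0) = 0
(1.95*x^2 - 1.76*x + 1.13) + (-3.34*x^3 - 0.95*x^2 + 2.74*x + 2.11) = -3.34*x^3 + 1.0*x^2 + 0.98*x + 3.24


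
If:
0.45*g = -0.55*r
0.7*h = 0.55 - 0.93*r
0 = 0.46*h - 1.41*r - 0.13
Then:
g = -0.14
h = 0.63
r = 0.11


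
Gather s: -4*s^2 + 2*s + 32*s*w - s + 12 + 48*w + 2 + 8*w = -4*s^2 + s*(32*w + 1) + 56*w + 14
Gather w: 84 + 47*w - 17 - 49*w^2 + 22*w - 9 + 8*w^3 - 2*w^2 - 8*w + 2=8*w^3 - 51*w^2 + 61*w + 60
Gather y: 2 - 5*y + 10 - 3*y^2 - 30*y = -3*y^2 - 35*y + 12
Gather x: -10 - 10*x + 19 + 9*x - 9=-x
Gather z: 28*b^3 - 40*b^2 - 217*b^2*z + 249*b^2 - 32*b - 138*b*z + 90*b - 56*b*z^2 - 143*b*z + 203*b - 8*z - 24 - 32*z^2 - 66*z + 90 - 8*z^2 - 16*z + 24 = 28*b^3 + 209*b^2 + 261*b + z^2*(-56*b - 40) + z*(-217*b^2 - 281*b - 90) + 90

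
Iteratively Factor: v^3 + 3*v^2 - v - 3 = (v + 1)*(v^2 + 2*v - 3) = (v - 1)*(v + 1)*(v + 3)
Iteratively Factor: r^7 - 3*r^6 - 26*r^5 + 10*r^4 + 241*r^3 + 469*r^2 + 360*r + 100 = (r + 2)*(r^6 - 5*r^5 - 16*r^4 + 42*r^3 + 157*r^2 + 155*r + 50) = (r + 1)*(r + 2)*(r^5 - 6*r^4 - 10*r^3 + 52*r^2 + 105*r + 50) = (r + 1)^2*(r + 2)*(r^4 - 7*r^3 - 3*r^2 + 55*r + 50) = (r - 5)*(r + 1)^2*(r + 2)*(r^3 - 2*r^2 - 13*r - 10) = (r - 5)*(r + 1)^3*(r + 2)*(r^2 - 3*r - 10) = (r - 5)^2*(r + 1)^3*(r + 2)*(r + 2)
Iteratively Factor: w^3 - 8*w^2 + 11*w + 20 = (w - 4)*(w^2 - 4*w - 5) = (w - 4)*(w + 1)*(w - 5)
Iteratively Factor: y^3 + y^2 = (y + 1)*(y^2) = y*(y + 1)*(y)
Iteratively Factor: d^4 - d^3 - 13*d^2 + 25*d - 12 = (d - 1)*(d^3 - 13*d + 12) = (d - 1)^2*(d^2 + d - 12) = (d - 1)^2*(d + 4)*(d - 3)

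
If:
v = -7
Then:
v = -7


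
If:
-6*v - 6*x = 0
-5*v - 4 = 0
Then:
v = -4/5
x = 4/5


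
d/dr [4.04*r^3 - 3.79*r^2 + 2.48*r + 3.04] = 12.12*r^2 - 7.58*r + 2.48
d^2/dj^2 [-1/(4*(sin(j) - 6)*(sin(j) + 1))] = (4*sin(j)^3 - 19*sin(j)^2 + 62*sin(j) - 62)/(4*(sin(j) - 6)^3*(sin(j) + 1)^2)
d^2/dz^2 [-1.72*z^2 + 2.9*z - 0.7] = -3.44000000000000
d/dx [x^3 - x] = 3*x^2 - 1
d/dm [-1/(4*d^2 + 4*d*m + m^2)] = 2*(2*d + m)/(4*d^2 + 4*d*m + m^2)^2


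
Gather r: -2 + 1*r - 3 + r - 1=2*r - 6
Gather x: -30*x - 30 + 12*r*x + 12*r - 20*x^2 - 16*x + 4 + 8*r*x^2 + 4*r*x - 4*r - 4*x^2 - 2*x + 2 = 8*r + x^2*(8*r - 24) + x*(16*r - 48) - 24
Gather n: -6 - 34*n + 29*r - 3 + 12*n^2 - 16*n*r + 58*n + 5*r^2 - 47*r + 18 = 12*n^2 + n*(24 - 16*r) + 5*r^2 - 18*r + 9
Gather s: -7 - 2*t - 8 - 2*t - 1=-4*t - 16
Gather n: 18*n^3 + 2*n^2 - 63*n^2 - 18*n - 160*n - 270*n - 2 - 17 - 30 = 18*n^3 - 61*n^2 - 448*n - 49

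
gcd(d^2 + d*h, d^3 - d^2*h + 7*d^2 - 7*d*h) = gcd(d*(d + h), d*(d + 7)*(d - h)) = d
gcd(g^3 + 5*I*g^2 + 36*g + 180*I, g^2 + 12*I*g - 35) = g + 5*I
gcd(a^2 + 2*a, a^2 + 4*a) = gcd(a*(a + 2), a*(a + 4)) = a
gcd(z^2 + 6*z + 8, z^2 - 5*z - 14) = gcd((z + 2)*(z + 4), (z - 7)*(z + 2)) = z + 2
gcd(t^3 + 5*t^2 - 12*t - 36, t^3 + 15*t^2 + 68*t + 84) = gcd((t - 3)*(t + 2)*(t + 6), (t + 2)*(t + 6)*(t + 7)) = t^2 + 8*t + 12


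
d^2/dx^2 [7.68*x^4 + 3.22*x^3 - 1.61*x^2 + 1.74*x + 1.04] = 92.16*x^2 + 19.32*x - 3.22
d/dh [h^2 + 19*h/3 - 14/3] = 2*h + 19/3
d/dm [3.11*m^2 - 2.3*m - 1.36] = 6.22*m - 2.3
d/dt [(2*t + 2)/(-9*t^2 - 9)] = 2*(-t^2 + 2*t*(t + 1) - 1)/(9*(t^2 + 1)^2)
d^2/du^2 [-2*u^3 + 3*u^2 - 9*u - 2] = 6 - 12*u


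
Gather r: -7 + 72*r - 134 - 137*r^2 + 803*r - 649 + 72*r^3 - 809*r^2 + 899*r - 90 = 72*r^3 - 946*r^2 + 1774*r - 880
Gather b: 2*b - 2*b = 0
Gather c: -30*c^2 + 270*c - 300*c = -30*c^2 - 30*c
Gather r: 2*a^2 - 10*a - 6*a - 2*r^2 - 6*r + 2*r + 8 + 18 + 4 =2*a^2 - 16*a - 2*r^2 - 4*r + 30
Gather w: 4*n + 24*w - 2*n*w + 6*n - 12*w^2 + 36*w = 10*n - 12*w^2 + w*(60 - 2*n)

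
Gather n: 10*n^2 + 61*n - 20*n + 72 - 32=10*n^2 + 41*n + 40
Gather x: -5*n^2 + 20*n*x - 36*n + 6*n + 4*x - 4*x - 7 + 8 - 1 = -5*n^2 + 20*n*x - 30*n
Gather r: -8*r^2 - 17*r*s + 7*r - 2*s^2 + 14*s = -8*r^2 + r*(7 - 17*s) - 2*s^2 + 14*s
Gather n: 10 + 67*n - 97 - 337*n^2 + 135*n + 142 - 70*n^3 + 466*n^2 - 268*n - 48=-70*n^3 + 129*n^2 - 66*n + 7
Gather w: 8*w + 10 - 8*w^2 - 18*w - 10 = -8*w^2 - 10*w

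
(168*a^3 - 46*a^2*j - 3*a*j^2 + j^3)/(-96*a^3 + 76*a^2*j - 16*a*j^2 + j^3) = (-28*a^2 + 3*a*j + j^2)/(16*a^2 - 10*a*j + j^2)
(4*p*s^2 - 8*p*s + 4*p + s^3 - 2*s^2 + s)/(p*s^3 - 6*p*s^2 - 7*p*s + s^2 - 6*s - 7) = (-4*p*s^2 + 8*p*s - 4*p - s^3 + 2*s^2 - s)/(-p*s^3 + 6*p*s^2 + 7*p*s - s^2 + 6*s + 7)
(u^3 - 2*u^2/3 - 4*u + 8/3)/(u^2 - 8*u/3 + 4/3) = u + 2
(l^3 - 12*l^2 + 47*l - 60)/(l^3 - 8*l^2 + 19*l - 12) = (l - 5)/(l - 1)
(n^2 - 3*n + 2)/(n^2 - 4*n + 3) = (n - 2)/(n - 3)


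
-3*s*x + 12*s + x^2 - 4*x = (-3*s + x)*(x - 4)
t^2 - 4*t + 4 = (t - 2)^2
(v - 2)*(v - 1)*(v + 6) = v^3 + 3*v^2 - 16*v + 12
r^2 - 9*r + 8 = (r - 8)*(r - 1)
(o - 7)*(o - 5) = o^2 - 12*o + 35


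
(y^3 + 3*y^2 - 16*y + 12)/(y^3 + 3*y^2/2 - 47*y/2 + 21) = 2*(y - 2)/(2*y - 7)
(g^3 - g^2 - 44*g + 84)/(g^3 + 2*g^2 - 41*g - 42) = (g - 2)/(g + 1)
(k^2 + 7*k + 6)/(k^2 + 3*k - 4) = (k^2 + 7*k + 6)/(k^2 + 3*k - 4)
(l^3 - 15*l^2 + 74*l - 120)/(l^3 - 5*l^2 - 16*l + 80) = (l - 6)/(l + 4)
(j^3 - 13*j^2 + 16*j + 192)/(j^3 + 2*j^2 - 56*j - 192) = (j^2 - 5*j - 24)/(j^2 + 10*j + 24)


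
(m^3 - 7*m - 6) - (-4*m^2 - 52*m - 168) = m^3 + 4*m^2 + 45*m + 162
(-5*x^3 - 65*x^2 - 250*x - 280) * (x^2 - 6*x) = -5*x^5 - 35*x^4 + 140*x^3 + 1220*x^2 + 1680*x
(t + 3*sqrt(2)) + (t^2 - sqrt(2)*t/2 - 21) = t^2 - sqrt(2)*t/2 + t - 21 + 3*sqrt(2)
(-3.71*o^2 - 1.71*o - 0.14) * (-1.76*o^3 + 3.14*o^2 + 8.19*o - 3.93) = 6.5296*o^5 - 8.6398*o^4 - 35.5079*o^3 + 0.135800000000001*o^2 + 5.5737*o + 0.5502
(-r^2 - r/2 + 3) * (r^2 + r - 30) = -r^4 - 3*r^3/2 + 65*r^2/2 + 18*r - 90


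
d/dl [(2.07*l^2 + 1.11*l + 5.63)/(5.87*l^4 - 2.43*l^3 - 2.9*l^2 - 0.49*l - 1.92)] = (-24.3018*l^5 - 14.517*l^4 - 126.7978*l^3 + 43.2474*l^2 + 24.7052*l + 0.6275)/(34.4569*l^8 - 28.5282*l^7 - 28.1411*l^6 + 8.3414*l^5 - 11.7494*l^4 + 12.1732*l^3 + 11.3761*l^2 + 1.8816*l + 3.6864)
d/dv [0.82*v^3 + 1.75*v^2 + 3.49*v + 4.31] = 2.46*v^2 + 3.5*v + 3.49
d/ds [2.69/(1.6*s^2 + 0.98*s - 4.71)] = (-8.608*s - 2.6362)/(1.6*s^2 + 0.98*s - 4.71)^2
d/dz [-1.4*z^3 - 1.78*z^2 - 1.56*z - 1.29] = -4.2*z^2 - 3.56*z - 1.56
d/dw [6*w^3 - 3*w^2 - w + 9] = 18*w^2 - 6*w - 1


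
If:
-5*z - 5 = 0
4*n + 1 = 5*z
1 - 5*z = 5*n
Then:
No Solution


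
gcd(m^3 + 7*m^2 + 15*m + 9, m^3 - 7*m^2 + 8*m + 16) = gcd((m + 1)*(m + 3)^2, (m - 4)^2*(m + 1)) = m + 1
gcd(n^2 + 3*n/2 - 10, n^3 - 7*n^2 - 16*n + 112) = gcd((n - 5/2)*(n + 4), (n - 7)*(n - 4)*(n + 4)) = n + 4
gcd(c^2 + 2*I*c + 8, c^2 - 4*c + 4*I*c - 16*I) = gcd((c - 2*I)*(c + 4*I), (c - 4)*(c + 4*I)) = c + 4*I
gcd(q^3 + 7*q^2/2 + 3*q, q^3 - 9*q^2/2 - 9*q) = q^2 + 3*q/2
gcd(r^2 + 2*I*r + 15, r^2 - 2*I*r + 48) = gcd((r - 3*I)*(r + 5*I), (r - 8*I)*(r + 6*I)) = 1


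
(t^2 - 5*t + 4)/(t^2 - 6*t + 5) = (t - 4)/(t - 5)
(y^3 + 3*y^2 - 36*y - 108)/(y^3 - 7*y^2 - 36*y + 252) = (y + 3)/(y - 7)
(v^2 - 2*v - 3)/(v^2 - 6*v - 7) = (v - 3)/(v - 7)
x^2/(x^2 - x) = x/(x - 1)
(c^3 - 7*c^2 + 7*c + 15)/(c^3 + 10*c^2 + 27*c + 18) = (c^2 - 8*c + 15)/(c^2 + 9*c + 18)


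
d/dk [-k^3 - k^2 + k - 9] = -3*k^2 - 2*k + 1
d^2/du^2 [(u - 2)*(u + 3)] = 2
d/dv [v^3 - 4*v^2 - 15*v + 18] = 3*v^2 - 8*v - 15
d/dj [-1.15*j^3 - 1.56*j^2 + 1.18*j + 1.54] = -3.45*j^2 - 3.12*j + 1.18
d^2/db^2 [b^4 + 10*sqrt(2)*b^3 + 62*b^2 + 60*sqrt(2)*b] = 12*b^2 + 60*sqrt(2)*b + 124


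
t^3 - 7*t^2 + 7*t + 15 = (t - 5)*(t - 3)*(t + 1)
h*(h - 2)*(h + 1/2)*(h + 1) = h^4 - h^3/2 - 5*h^2/2 - h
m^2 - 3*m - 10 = (m - 5)*(m + 2)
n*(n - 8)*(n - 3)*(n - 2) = n^4 - 13*n^3 + 46*n^2 - 48*n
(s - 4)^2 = s^2 - 8*s + 16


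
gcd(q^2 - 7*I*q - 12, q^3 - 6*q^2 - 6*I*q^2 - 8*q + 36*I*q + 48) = q - 4*I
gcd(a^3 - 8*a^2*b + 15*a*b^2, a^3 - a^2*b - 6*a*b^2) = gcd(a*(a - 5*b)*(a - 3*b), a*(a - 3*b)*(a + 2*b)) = a^2 - 3*a*b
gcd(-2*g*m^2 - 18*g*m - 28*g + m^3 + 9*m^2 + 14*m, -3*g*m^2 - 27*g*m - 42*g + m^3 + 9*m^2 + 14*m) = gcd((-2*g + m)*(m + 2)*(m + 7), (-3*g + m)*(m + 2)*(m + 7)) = m^2 + 9*m + 14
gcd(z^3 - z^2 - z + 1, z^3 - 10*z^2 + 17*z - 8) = z^2 - 2*z + 1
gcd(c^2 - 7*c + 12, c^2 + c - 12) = c - 3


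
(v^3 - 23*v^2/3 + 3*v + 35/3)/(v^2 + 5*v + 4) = (3*v^2 - 26*v + 35)/(3*(v + 4))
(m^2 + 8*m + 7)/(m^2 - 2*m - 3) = (m + 7)/(m - 3)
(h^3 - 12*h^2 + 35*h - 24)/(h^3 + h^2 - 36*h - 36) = (h^3 - 12*h^2 + 35*h - 24)/(h^3 + h^2 - 36*h - 36)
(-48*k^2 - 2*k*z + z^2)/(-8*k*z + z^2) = (6*k + z)/z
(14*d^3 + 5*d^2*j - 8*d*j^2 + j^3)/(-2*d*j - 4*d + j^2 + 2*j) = (-7*d^2 - 6*d*j + j^2)/(j + 2)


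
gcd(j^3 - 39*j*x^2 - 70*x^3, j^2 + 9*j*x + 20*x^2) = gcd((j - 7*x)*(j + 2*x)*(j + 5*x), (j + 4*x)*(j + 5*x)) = j + 5*x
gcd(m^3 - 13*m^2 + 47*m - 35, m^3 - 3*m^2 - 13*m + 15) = m^2 - 6*m + 5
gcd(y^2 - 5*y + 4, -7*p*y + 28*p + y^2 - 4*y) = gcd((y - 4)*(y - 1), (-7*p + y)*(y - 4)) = y - 4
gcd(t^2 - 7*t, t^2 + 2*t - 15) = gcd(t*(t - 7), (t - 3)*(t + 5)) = 1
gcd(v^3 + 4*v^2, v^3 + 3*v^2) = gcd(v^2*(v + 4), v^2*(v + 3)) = v^2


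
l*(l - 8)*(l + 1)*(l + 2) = l^4 - 5*l^3 - 22*l^2 - 16*l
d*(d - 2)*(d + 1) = d^3 - d^2 - 2*d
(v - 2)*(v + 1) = v^2 - v - 2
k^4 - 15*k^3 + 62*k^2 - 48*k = k*(k - 8)*(k - 6)*(k - 1)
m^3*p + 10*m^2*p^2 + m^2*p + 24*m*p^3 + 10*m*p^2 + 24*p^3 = (m + 4*p)*(m + 6*p)*(m*p + p)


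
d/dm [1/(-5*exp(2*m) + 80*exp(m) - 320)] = 2*(exp(m) - 8)*exp(m)/(5*(exp(2*m) - 16*exp(m) + 64)^2)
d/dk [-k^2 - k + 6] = -2*k - 1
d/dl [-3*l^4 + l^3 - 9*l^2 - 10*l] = -12*l^3 + 3*l^2 - 18*l - 10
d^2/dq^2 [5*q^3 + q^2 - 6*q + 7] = 30*q + 2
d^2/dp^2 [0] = 0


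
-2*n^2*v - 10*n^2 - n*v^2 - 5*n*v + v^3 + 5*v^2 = (-2*n + v)*(n + v)*(v + 5)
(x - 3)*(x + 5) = x^2 + 2*x - 15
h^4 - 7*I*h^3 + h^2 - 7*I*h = h*(h - 7*I)*(h - I)*(h + I)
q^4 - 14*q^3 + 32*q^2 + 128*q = q*(q - 8)^2*(q + 2)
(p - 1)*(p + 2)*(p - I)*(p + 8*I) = p^4 + p^3 + 7*I*p^3 + 6*p^2 + 7*I*p^2 + 8*p - 14*I*p - 16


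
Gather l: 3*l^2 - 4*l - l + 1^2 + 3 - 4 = 3*l^2 - 5*l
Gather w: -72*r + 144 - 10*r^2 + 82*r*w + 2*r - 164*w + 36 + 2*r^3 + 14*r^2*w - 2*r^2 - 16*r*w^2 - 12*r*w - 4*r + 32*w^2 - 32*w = 2*r^3 - 12*r^2 - 74*r + w^2*(32 - 16*r) + w*(14*r^2 + 70*r - 196) + 180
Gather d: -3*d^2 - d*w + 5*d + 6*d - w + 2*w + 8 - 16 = -3*d^2 + d*(11 - w) + w - 8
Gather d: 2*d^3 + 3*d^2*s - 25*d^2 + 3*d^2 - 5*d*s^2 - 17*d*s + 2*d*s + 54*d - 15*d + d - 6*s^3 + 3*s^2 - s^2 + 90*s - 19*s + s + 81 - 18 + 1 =2*d^3 + d^2*(3*s - 22) + d*(-5*s^2 - 15*s + 40) - 6*s^3 + 2*s^2 + 72*s + 64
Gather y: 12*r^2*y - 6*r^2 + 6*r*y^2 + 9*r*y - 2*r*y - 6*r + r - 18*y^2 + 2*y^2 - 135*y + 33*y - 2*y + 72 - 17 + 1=-6*r^2 - 5*r + y^2*(6*r - 16) + y*(12*r^2 + 7*r - 104) + 56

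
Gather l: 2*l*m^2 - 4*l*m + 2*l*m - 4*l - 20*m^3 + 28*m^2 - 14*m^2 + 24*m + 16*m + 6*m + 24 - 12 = l*(2*m^2 - 2*m - 4) - 20*m^3 + 14*m^2 + 46*m + 12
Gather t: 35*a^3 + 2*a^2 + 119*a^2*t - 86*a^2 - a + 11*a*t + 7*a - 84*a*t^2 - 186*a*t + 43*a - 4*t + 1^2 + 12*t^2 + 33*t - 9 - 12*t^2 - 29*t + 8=35*a^3 - 84*a^2 - 84*a*t^2 + 49*a + t*(119*a^2 - 175*a)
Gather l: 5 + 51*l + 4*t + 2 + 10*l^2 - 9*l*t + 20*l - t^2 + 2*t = 10*l^2 + l*(71 - 9*t) - t^2 + 6*t + 7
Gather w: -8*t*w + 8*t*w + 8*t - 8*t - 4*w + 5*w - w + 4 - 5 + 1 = 0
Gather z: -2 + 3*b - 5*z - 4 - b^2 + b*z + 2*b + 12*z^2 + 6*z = -b^2 + 5*b + 12*z^2 + z*(b + 1) - 6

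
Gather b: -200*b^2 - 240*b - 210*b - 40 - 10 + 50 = -200*b^2 - 450*b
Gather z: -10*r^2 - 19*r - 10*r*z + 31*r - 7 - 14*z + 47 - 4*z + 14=-10*r^2 + 12*r + z*(-10*r - 18) + 54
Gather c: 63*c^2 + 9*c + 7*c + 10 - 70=63*c^2 + 16*c - 60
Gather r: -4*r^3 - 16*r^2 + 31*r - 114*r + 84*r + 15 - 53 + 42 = -4*r^3 - 16*r^2 + r + 4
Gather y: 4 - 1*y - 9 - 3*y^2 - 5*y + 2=-3*y^2 - 6*y - 3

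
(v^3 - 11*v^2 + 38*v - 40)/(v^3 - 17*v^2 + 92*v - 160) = (v - 2)/(v - 8)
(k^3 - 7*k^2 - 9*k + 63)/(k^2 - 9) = k - 7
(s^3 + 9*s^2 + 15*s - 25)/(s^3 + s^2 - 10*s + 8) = (s^2 + 10*s + 25)/(s^2 + 2*s - 8)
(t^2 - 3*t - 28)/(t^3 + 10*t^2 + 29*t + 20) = (t - 7)/(t^2 + 6*t + 5)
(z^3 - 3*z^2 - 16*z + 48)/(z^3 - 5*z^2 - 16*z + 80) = (z - 3)/(z - 5)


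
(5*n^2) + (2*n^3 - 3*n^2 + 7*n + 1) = 2*n^3 + 2*n^2 + 7*n + 1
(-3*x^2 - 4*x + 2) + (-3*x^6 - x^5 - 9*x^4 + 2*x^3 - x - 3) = -3*x^6 - x^5 - 9*x^4 + 2*x^3 - 3*x^2 - 5*x - 1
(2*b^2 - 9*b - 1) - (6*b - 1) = 2*b^2 - 15*b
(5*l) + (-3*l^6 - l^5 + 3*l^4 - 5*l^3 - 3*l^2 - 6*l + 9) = -3*l^6 - l^5 + 3*l^4 - 5*l^3 - 3*l^2 - l + 9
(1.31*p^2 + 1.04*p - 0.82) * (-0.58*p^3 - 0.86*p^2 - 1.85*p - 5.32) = -0.7598*p^5 - 1.7298*p^4 - 2.8423*p^3 - 8.188*p^2 - 4.0158*p + 4.3624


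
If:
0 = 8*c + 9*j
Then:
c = -9*j/8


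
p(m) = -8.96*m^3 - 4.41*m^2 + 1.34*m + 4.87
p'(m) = -26.88*m^2 - 8.82*m + 1.34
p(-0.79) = 5.48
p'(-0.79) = -8.47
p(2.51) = -161.24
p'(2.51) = -190.14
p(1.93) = -73.38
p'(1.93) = -115.81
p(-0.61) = 4.45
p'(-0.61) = -3.28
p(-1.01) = 8.25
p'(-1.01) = -17.17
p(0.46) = 3.68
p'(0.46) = -8.41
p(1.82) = -61.31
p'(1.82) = -103.75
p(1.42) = -27.77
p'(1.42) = -65.39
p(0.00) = 4.87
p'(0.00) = 1.34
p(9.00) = -6872.12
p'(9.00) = -2255.32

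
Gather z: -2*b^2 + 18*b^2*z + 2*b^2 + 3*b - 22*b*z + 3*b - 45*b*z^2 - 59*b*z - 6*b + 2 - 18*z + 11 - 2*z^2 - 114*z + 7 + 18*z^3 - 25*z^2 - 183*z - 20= 18*z^3 + z^2*(-45*b - 27) + z*(18*b^2 - 81*b - 315)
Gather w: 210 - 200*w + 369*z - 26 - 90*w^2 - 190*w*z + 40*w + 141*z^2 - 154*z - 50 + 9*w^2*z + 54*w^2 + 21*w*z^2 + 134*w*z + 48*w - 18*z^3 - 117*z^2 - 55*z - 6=w^2*(9*z - 36) + w*(21*z^2 - 56*z - 112) - 18*z^3 + 24*z^2 + 160*z + 128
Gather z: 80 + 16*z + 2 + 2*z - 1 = 18*z + 81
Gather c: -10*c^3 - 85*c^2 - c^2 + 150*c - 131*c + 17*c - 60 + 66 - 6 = -10*c^3 - 86*c^2 + 36*c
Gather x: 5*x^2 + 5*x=5*x^2 + 5*x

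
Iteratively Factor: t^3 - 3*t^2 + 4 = (t - 2)*(t^2 - t - 2) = (t - 2)*(t + 1)*(t - 2)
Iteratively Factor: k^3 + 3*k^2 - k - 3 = (k + 1)*(k^2 + 2*k - 3) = (k - 1)*(k + 1)*(k + 3)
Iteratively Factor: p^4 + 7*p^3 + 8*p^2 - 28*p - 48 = (p + 3)*(p^3 + 4*p^2 - 4*p - 16) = (p + 2)*(p + 3)*(p^2 + 2*p - 8) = (p - 2)*(p + 2)*(p + 3)*(p + 4)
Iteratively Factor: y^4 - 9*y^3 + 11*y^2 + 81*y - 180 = (y - 3)*(y^3 - 6*y^2 - 7*y + 60) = (y - 3)*(y + 3)*(y^2 - 9*y + 20) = (y - 4)*(y - 3)*(y + 3)*(y - 5)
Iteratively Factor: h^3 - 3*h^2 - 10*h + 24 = (h + 3)*(h^2 - 6*h + 8) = (h - 2)*(h + 3)*(h - 4)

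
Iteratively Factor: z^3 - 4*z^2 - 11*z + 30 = (z - 2)*(z^2 - 2*z - 15) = (z - 2)*(z + 3)*(z - 5)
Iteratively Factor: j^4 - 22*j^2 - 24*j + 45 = (j + 3)*(j^3 - 3*j^2 - 13*j + 15) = (j - 5)*(j + 3)*(j^2 + 2*j - 3) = (j - 5)*(j - 1)*(j + 3)*(j + 3)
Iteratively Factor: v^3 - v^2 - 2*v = (v - 2)*(v^2 + v) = v*(v - 2)*(v + 1)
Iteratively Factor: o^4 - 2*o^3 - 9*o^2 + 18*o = (o - 2)*(o^3 - 9*o) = (o - 3)*(o - 2)*(o^2 + 3*o) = (o - 3)*(o - 2)*(o + 3)*(o)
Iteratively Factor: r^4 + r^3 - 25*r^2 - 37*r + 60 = (r - 5)*(r^3 + 6*r^2 + 5*r - 12) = (r - 5)*(r - 1)*(r^2 + 7*r + 12) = (r - 5)*(r - 1)*(r + 3)*(r + 4)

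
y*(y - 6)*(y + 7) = y^3 + y^2 - 42*y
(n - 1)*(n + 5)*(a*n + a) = a*n^3 + 5*a*n^2 - a*n - 5*a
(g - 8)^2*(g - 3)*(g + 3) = g^4 - 16*g^3 + 55*g^2 + 144*g - 576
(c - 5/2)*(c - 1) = c^2 - 7*c/2 + 5/2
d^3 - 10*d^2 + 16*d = d*(d - 8)*(d - 2)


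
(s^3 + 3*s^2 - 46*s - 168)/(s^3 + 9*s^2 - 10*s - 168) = (s^2 - 3*s - 28)/(s^2 + 3*s - 28)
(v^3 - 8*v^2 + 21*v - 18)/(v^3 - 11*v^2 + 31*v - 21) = (v^2 - 5*v + 6)/(v^2 - 8*v + 7)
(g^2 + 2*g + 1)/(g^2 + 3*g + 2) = (g + 1)/(g + 2)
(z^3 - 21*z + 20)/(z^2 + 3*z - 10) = (z^2 - 5*z + 4)/(z - 2)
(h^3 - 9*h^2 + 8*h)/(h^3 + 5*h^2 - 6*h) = (h - 8)/(h + 6)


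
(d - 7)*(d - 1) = d^2 - 8*d + 7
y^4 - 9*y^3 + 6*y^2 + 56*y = y*(y - 7)*(y - 4)*(y + 2)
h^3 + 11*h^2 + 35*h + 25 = (h + 1)*(h + 5)^2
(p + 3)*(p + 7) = p^2 + 10*p + 21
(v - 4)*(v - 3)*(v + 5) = v^3 - 2*v^2 - 23*v + 60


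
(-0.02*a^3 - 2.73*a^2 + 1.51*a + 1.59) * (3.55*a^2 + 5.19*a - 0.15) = -0.071*a^5 - 9.7953*a^4 - 8.8052*a^3 + 13.8909*a^2 + 8.0256*a - 0.2385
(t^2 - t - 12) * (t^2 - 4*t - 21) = t^4 - 5*t^3 - 29*t^2 + 69*t + 252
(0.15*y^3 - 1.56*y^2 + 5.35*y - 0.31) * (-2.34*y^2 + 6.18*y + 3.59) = -0.351*y^5 + 4.5774*y^4 - 21.6213*y^3 + 28.188*y^2 + 17.2907*y - 1.1129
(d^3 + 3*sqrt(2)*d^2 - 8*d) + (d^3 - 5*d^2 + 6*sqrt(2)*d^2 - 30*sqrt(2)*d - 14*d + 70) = 2*d^3 - 5*d^2 + 9*sqrt(2)*d^2 - 30*sqrt(2)*d - 22*d + 70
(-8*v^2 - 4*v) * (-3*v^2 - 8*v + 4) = 24*v^4 + 76*v^3 - 16*v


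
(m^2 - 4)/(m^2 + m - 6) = (m + 2)/(m + 3)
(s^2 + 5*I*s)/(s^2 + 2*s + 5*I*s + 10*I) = s/(s + 2)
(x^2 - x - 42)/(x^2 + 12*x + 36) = (x - 7)/(x + 6)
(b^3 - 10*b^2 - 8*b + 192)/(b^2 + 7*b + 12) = (b^2 - 14*b + 48)/(b + 3)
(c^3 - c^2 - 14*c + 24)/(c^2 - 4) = (c^2 + c - 12)/(c + 2)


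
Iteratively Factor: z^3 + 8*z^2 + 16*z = (z)*(z^2 + 8*z + 16) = z*(z + 4)*(z + 4)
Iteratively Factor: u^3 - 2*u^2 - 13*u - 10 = (u + 2)*(u^2 - 4*u - 5) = (u - 5)*(u + 2)*(u + 1)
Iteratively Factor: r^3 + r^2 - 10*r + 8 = (r - 2)*(r^2 + 3*r - 4) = (r - 2)*(r - 1)*(r + 4)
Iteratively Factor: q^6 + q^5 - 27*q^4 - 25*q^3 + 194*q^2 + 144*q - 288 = (q - 3)*(q^5 + 4*q^4 - 15*q^3 - 70*q^2 - 16*q + 96) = (q - 3)*(q + 4)*(q^4 - 15*q^2 - 10*q + 24) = (q - 4)*(q - 3)*(q + 4)*(q^3 + 4*q^2 + q - 6) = (q - 4)*(q - 3)*(q - 1)*(q + 4)*(q^2 + 5*q + 6) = (q - 4)*(q - 3)*(q - 1)*(q + 2)*(q + 4)*(q + 3)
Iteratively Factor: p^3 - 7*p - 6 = (p + 1)*(p^2 - p - 6) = (p - 3)*(p + 1)*(p + 2)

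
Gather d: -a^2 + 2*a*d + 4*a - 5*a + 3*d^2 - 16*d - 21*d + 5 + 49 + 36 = -a^2 - a + 3*d^2 + d*(2*a - 37) + 90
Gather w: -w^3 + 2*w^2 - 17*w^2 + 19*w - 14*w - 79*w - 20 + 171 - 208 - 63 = -w^3 - 15*w^2 - 74*w - 120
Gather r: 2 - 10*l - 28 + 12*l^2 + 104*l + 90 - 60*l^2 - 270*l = -48*l^2 - 176*l + 64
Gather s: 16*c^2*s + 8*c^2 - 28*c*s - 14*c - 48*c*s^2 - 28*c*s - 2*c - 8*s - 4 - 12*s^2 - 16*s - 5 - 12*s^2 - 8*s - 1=8*c^2 - 16*c + s^2*(-48*c - 24) + s*(16*c^2 - 56*c - 32) - 10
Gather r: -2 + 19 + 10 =27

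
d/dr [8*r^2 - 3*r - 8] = 16*r - 3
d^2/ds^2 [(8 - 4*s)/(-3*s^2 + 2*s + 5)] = 8*((8 - 9*s)*(-3*s^2 + 2*s + 5) - 4*(s - 2)*(3*s - 1)^2)/(-3*s^2 + 2*s + 5)^3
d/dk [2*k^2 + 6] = 4*k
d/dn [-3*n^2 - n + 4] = -6*n - 1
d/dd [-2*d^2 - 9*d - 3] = -4*d - 9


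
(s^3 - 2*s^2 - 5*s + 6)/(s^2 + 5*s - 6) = (s^2 - s - 6)/(s + 6)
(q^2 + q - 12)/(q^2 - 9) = (q + 4)/(q + 3)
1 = 1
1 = 1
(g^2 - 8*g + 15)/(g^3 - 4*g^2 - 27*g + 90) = (g - 5)/(g^2 - g - 30)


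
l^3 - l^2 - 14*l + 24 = (l - 3)*(l - 2)*(l + 4)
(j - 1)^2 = j^2 - 2*j + 1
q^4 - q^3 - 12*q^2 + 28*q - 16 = (q - 2)^2*(q - 1)*(q + 4)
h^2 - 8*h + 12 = (h - 6)*(h - 2)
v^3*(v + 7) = v^4 + 7*v^3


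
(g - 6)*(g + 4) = g^2 - 2*g - 24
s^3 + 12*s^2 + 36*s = s*(s + 6)^2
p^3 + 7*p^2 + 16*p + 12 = (p + 2)^2*(p + 3)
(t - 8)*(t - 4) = t^2 - 12*t + 32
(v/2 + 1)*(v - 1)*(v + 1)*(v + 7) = v^4/2 + 9*v^3/2 + 13*v^2/2 - 9*v/2 - 7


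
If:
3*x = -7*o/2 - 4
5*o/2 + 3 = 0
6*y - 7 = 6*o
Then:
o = -6/5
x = 1/15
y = -1/30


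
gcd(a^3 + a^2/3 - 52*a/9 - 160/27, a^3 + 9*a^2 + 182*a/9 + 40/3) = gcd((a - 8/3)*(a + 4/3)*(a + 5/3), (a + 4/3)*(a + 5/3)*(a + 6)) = a^2 + 3*a + 20/9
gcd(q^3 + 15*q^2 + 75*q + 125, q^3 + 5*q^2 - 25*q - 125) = q^2 + 10*q + 25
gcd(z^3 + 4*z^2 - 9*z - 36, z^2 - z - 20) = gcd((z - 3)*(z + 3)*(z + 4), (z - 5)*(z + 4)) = z + 4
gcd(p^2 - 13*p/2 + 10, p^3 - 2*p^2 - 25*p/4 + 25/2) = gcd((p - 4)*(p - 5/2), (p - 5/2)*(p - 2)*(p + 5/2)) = p - 5/2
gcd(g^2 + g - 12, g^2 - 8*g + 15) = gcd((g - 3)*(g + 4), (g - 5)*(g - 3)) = g - 3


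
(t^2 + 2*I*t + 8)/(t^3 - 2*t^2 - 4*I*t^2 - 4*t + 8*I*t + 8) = (t + 4*I)/(t^2 - 2*t*(1 + I) + 4*I)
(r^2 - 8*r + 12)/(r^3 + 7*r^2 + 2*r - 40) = (r - 6)/(r^2 + 9*r + 20)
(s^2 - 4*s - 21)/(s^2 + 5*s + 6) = (s - 7)/(s + 2)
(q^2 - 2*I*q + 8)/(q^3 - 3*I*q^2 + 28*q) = (q^2 - 2*I*q + 8)/(q*(q^2 - 3*I*q + 28))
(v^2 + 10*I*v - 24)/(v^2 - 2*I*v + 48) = (v + 4*I)/(v - 8*I)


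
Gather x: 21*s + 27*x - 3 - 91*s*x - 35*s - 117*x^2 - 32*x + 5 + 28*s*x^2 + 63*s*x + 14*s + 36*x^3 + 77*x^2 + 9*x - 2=36*x^3 + x^2*(28*s - 40) + x*(4 - 28*s)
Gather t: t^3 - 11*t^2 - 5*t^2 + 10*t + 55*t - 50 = t^3 - 16*t^2 + 65*t - 50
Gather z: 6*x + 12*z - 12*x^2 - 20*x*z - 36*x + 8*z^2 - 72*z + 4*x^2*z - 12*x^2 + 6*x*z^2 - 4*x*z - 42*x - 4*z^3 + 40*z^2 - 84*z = -24*x^2 - 72*x - 4*z^3 + z^2*(6*x + 48) + z*(4*x^2 - 24*x - 144)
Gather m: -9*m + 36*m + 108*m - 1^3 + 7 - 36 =135*m - 30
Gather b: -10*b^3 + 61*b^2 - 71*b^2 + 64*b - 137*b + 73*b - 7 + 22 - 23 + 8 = -10*b^3 - 10*b^2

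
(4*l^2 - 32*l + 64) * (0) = 0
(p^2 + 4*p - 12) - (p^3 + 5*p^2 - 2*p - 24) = -p^3 - 4*p^2 + 6*p + 12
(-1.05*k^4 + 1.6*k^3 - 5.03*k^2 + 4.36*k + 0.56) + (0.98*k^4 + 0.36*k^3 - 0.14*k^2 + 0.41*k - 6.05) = -0.0700000000000001*k^4 + 1.96*k^3 - 5.17*k^2 + 4.77*k - 5.49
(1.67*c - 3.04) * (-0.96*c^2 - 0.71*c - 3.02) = -1.6032*c^3 + 1.7327*c^2 - 2.885*c + 9.1808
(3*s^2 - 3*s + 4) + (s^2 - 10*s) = 4*s^2 - 13*s + 4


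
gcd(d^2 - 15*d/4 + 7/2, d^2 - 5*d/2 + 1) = d - 2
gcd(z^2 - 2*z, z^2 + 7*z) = z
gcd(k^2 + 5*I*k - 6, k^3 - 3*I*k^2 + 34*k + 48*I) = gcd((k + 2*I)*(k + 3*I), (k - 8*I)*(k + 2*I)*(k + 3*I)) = k^2 + 5*I*k - 6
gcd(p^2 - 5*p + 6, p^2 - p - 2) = p - 2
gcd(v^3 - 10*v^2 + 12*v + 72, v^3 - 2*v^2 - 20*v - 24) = v^2 - 4*v - 12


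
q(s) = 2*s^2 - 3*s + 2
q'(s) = 4*s - 3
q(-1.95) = 15.46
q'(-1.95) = -10.80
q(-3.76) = 41.56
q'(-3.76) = -18.04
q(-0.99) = 6.93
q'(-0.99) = -6.96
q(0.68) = 0.88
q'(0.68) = -0.28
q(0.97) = 0.97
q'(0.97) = 0.88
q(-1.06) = 7.43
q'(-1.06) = -7.24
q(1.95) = 3.76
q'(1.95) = 4.80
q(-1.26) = 8.96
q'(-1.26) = -8.04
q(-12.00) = 326.00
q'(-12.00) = -51.00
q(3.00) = 11.00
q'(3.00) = 9.00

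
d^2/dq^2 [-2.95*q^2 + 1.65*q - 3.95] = -5.90000000000000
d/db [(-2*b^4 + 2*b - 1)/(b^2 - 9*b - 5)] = ((2*b - 9)*(2*b^4 - 2*b + 1) + 2*(4*b^3 - 1)*(-b^2 + 9*b + 5))/(-b^2 + 9*b + 5)^2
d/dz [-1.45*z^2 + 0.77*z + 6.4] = 0.77 - 2.9*z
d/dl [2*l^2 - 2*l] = 4*l - 2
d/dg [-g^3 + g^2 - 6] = g*(2 - 3*g)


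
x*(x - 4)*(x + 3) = x^3 - x^2 - 12*x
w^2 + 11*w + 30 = (w + 5)*(w + 6)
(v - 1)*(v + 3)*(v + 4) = v^3 + 6*v^2 + 5*v - 12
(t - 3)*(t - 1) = t^2 - 4*t + 3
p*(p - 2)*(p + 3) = p^3 + p^2 - 6*p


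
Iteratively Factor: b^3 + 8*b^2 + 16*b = (b + 4)*(b^2 + 4*b) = (b + 4)^2*(b)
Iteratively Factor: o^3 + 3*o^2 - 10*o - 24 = (o + 2)*(o^2 + o - 12) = (o - 3)*(o + 2)*(o + 4)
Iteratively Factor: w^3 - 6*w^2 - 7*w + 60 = (w + 3)*(w^2 - 9*w + 20) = (w - 5)*(w + 3)*(w - 4)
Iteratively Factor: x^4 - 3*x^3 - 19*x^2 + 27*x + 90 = (x - 5)*(x^3 + 2*x^2 - 9*x - 18) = (x - 5)*(x + 2)*(x^2 - 9) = (x - 5)*(x + 2)*(x + 3)*(x - 3)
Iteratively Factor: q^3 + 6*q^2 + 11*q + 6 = (q + 2)*(q^2 + 4*q + 3) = (q + 2)*(q + 3)*(q + 1)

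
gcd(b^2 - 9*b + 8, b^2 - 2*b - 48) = b - 8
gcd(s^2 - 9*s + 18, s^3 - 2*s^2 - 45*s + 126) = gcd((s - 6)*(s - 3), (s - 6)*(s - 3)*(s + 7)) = s^2 - 9*s + 18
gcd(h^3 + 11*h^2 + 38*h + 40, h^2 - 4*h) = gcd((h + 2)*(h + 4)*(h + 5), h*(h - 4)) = 1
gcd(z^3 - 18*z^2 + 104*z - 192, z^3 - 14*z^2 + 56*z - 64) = z^2 - 12*z + 32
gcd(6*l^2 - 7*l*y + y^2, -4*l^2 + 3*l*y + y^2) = -l + y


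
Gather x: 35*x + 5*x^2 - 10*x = 5*x^2 + 25*x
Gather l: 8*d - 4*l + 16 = 8*d - 4*l + 16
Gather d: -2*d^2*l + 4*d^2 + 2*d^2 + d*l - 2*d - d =d^2*(6 - 2*l) + d*(l - 3)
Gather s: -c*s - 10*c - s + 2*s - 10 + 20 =-10*c + s*(1 - c) + 10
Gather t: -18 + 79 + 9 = 70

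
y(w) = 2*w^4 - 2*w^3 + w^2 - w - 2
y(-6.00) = 3064.00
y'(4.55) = 637.46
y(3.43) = 202.45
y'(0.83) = 1.10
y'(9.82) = 7015.77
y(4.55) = 682.95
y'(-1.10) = -21.11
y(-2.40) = 100.16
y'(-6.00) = -1957.00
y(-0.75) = 0.79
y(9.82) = 16789.10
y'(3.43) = 258.10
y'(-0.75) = -9.25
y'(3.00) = 167.00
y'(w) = 8*w^3 - 6*w^2 + 2*w - 1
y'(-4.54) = -882.36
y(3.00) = 112.00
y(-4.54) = 1059.98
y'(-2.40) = -150.95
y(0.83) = -2.34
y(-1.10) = 5.90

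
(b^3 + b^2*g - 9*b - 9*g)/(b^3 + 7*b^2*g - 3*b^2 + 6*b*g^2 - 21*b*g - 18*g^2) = (b + 3)/(b + 6*g)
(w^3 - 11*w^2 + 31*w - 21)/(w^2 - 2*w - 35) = (w^2 - 4*w + 3)/(w + 5)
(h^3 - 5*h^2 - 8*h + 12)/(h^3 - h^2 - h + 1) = (h^2 - 4*h - 12)/(h^2 - 1)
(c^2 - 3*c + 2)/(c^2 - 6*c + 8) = (c - 1)/(c - 4)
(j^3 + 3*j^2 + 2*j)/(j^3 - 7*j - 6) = j/(j - 3)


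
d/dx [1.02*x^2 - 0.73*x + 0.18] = 2.04*x - 0.73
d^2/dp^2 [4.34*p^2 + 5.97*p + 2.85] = 8.68000000000000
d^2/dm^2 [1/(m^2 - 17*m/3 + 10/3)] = 6*(-9*m^2 + 51*m + (6*m - 17)^2 - 30)/(3*m^2 - 17*m + 10)^3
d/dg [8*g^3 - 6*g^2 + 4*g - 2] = 24*g^2 - 12*g + 4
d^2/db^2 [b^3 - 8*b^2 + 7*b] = 6*b - 16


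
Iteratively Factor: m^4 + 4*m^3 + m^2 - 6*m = (m)*(m^3 + 4*m^2 + m - 6) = m*(m - 1)*(m^2 + 5*m + 6) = m*(m - 1)*(m + 2)*(m + 3)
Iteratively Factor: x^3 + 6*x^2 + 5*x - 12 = (x + 3)*(x^2 + 3*x - 4) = (x - 1)*(x + 3)*(x + 4)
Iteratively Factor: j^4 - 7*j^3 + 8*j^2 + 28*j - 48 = (j + 2)*(j^3 - 9*j^2 + 26*j - 24) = (j - 3)*(j + 2)*(j^2 - 6*j + 8) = (j - 4)*(j - 3)*(j + 2)*(j - 2)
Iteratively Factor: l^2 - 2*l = (l)*(l - 2)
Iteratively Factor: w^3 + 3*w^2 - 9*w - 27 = (w + 3)*(w^2 - 9) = (w + 3)^2*(w - 3)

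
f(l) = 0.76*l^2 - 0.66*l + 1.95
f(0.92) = 1.99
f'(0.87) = 0.66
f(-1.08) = 3.55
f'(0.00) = -0.66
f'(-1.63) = -3.14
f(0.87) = 1.95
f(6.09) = 26.12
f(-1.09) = 3.57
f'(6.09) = 8.60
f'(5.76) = 8.10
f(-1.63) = 5.05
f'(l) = 1.52*l - 0.66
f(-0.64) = 2.68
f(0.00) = 1.95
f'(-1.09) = -2.32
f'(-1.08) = -2.30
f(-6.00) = 33.27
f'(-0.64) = -1.63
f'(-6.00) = -9.78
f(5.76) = 23.36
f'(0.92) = 0.74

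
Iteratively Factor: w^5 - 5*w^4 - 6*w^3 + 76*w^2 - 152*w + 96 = (w - 3)*(w^4 - 2*w^3 - 12*w^2 + 40*w - 32) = (w - 3)*(w - 2)*(w^3 - 12*w + 16) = (w - 3)*(w - 2)*(w + 4)*(w^2 - 4*w + 4) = (w - 3)*(w - 2)^2*(w + 4)*(w - 2)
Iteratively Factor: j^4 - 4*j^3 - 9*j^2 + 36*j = (j + 3)*(j^3 - 7*j^2 + 12*j) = (j - 4)*(j + 3)*(j^2 - 3*j) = j*(j - 4)*(j + 3)*(j - 3)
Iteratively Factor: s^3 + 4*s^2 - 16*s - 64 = (s - 4)*(s^2 + 8*s + 16) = (s - 4)*(s + 4)*(s + 4)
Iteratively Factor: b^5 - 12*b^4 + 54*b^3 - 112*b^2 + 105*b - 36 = (b - 1)*(b^4 - 11*b^3 + 43*b^2 - 69*b + 36) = (b - 3)*(b - 1)*(b^3 - 8*b^2 + 19*b - 12) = (b - 4)*(b - 3)*(b - 1)*(b^2 - 4*b + 3) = (b - 4)*(b - 3)*(b - 1)^2*(b - 3)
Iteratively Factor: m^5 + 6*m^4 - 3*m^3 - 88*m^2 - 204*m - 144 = (m + 3)*(m^4 + 3*m^3 - 12*m^2 - 52*m - 48) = (m - 4)*(m + 3)*(m^3 + 7*m^2 + 16*m + 12) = (m - 4)*(m + 2)*(m + 3)*(m^2 + 5*m + 6) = (m - 4)*(m + 2)*(m + 3)^2*(m + 2)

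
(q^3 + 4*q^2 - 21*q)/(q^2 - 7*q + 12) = q*(q + 7)/(q - 4)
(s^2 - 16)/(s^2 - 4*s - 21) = (16 - s^2)/(-s^2 + 4*s + 21)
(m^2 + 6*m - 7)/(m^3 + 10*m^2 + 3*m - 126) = (m - 1)/(m^2 + 3*m - 18)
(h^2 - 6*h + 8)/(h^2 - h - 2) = (h - 4)/(h + 1)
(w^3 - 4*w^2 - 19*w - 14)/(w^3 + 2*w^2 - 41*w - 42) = (w^2 - 5*w - 14)/(w^2 + w - 42)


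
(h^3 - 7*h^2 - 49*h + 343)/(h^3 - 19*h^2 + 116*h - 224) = (h^2 - 49)/(h^2 - 12*h + 32)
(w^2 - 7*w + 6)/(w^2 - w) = (w - 6)/w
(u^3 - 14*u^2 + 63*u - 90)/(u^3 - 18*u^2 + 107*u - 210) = (u - 3)/(u - 7)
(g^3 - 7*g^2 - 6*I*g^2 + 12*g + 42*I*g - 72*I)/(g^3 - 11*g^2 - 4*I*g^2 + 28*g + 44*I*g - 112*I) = (g^2 - 3*g*(1 + 2*I) + 18*I)/(g^2 - g*(7 + 4*I) + 28*I)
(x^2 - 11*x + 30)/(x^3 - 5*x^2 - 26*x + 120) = (x - 5)/(x^2 + x - 20)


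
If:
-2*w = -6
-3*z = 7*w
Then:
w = 3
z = -7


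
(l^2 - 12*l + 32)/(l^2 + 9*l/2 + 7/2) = 2*(l^2 - 12*l + 32)/(2*l^2 + 9*l + 7)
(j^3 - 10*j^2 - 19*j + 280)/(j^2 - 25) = (j^2 - 15*j + 56)/(j - 5)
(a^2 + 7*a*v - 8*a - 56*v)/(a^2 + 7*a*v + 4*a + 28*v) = (a - 8)/(a + 4)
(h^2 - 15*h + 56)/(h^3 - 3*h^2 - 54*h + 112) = (h - 7)/(h^2 + 5*h - 14)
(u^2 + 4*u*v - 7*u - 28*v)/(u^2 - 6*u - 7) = (u + 4*v)/(u + 1)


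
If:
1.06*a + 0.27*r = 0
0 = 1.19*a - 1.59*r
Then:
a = 0.00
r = 0.00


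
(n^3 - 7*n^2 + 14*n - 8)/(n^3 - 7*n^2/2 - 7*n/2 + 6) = 2*(n - 2)/(2*n + 3)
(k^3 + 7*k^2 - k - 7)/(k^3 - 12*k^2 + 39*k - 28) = (k^2 + 8*k + 7)/(k^2 - 11*k + 28)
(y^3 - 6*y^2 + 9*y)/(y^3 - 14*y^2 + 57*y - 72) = y/(y - 8)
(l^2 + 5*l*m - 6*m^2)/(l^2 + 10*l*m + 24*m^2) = (l - m)/(l + 4*m)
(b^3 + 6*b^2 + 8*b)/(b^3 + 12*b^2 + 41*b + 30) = b*(b^2 + 6*b + 8)/(b^3 + 12*b^2 + 41*b + 30)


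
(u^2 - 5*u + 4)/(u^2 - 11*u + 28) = (u - 1)/(u - 7)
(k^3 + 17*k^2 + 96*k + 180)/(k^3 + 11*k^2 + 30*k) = (k + 6)/k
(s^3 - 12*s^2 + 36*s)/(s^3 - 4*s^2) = (s^2 - 12*s + 36)/(s*(s - 4))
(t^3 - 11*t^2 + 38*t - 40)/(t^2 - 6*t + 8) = t - 5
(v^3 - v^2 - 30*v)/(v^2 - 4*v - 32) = v*(-v^2 + v + 30)/(-v^2 + 4*v + 32)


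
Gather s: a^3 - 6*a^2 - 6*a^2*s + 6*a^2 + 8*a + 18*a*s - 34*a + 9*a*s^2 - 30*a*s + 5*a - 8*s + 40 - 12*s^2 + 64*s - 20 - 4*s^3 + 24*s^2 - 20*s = a^3 - 21*a - 4*s^3 + s^2*(9*a + 12) + s*(-6*a^2 - 12*a + 36) + 20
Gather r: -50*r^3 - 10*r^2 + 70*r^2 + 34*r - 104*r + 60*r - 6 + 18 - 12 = -50*r^3 + 60*r^2 - 10*r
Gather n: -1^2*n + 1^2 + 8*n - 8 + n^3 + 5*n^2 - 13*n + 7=n^3 + 5*n^2 - 6*n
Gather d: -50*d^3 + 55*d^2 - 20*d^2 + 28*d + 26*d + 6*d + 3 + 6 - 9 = -50*d^3 + 35*d^2 + 60*d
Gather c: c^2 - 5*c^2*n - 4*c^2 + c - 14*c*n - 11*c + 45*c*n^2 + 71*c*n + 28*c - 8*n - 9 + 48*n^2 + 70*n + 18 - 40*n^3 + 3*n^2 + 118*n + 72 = c^2*(-5*n - 3) + c*(45*n^2 + 57*n + 18) - 40*n^3 + 51*n^2 + 180*n + 81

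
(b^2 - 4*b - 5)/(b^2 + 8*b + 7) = (b - 5)/(b + 7)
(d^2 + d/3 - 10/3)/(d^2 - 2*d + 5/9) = 3*(d + 2)/(3*d - 1)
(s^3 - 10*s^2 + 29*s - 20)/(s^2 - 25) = (s^2 - 5*s + 4)/(s + 5)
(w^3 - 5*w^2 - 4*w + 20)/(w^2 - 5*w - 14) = (w^2 - 7*w + 10)/(w - 7)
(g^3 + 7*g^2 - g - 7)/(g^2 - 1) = g + 7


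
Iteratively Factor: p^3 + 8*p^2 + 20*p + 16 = (p + 2)*(p^2 + 6*p + 8) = (p + 2)^2*(p + 4)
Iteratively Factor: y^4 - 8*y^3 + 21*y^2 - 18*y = (y - 3)*(y^3 - 5*y^2 + 6*y) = (y - 3)*(y - 2)*(y^2 - 3*y) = (y - 3)^2*(y - 2)*(y)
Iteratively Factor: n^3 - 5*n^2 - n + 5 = (n + 1)*(n^2 - 6*n + 5) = (n - 5)*(n + 1)*(n - 1)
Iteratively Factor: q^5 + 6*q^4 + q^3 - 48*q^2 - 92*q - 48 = (q - 3)*(q^4 + 9*q^3 + 28*q^2 + 36*q + 16) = (q - 3)*(q + 2)*(q^3 + 7*q^2 + 14*q + 8) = (q - 3)*(q + 1)*(q + 2)*(q^2 + 6*q + 8) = (q - 3)*(q + 1)*(q + 2)*(q + 4)*(q + 2)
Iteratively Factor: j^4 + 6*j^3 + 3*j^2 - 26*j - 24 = (j + 4)*(j^3 + 2*j^2 - 5*j - 6) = (j - 2)*(j + 4)*(j^2 + 4*j + 3) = (j - 2)*(j + 3)*(j + 4)*(j + 1)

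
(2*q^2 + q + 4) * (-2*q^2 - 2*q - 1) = -4*q^4 - 6*q^3 - 12*q^2 - 9*q - 4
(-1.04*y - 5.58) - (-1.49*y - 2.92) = 0.45*y - 2.66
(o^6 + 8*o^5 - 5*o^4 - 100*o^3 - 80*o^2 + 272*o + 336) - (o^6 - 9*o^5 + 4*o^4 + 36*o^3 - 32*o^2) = 17*o^5 - 9*o^4 - 136*o^3 - 48*o^2 + 272*o + 336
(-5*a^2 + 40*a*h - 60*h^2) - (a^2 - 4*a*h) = -6*a^2 + 44*a*h - 60*h^2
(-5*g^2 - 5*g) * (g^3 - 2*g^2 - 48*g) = -5*g^5 + 5*g^4 + 250*g^3 + 240*g^2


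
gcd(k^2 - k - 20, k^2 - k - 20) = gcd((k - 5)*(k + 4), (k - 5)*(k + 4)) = k^2 - k - 20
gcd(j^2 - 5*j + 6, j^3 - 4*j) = j - 2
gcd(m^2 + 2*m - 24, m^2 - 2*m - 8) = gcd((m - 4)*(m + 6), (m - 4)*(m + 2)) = m - 4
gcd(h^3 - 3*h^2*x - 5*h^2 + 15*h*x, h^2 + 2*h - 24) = 1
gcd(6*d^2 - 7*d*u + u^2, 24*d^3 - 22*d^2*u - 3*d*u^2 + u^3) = 6*d^2 - 7*d*u + u^2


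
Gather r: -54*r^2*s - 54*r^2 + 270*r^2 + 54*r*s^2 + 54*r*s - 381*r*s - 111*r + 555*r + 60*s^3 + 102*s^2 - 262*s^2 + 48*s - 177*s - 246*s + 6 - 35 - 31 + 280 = r^2*(216 - 54*s) + r*(54*s^2 - 327*s + 444) + 60*s^3 - 160*s^2 - 375*s + 220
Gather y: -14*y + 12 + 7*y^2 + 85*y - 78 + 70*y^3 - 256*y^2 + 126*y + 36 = 70*y^3 - 249*y^2 + 197*y - 30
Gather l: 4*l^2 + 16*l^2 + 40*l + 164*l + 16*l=20*l^2 + 220*l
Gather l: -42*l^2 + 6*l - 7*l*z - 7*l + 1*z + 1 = -42*l^2 + l*(-7*z - 1) + z + 1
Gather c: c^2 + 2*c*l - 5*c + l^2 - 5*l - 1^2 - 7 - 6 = c^2 + c*(2*l - 5) + l^2 - 5*l - 14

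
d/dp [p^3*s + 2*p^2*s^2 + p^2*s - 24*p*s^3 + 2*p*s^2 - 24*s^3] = s*(3*p^2 + 4*p*s + 2*p - 24*s^2 + 2*s)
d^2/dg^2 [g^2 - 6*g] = 2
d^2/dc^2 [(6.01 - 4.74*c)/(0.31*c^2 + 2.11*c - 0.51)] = (-(0.62*c + 2.11)*(1.24*c + 4.22)*(4.74*c - 6.01) + (8.8164*c + 16.2766)*(0.31*c^2 + 2.11*c - 0.51))/(0.31*c^2 + 2.11*c - 0.51)^3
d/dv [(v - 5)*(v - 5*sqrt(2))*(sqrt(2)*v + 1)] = 3*sqrt(2)*v^2 - 18*v - 10*sqrt(2)*v - 5*sqrt(2) + 45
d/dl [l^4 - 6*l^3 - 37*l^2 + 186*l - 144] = 4*l^3 - 18*l^2 - 74*l + 186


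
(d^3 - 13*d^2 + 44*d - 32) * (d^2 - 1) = d^5 - 13*d^4 + 43*d^3 - 19*d^2 - 44*d + 32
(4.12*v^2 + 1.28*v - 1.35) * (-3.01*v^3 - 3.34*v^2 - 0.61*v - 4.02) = -12.4012*v^5 - 17.6136*v^4 - 2.7249*v^3 - 12.8342*v^2 - 4.3221*v + 5.427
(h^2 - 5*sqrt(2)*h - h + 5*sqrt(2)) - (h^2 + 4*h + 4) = -5*sqrt(2)*h - 5*h - 4 + 5*sqrt(2)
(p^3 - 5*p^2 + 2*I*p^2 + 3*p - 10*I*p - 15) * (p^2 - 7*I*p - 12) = p^5 - 5*p^4 - 5*I*p^4 + 5*p^3 + 25*I*p^3 - 25*p^2 - 45*I*p^2 - 36*p + 225*I*p + 180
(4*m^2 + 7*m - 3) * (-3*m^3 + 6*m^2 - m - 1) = -12*m^5 + 3*m^4 + 47*m^3 - 29*m^2 - 4*m + 3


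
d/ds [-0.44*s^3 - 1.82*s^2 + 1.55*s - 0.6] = -1.32*s^2 - 3.64*s + 1.55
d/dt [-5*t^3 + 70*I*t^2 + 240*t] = -15*t^2 + 140*I*t + 240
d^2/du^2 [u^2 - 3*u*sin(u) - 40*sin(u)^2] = 3*u*sin(u) + 160*sin(u)^2 - 6*cos(u) - 78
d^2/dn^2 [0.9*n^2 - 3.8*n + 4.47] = 1.80000000000000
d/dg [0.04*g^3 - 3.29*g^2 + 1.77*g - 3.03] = 0.12*g^2 - 6.58*g + 1.77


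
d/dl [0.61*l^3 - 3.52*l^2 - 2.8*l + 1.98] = 1.83*l^2 - 7.04*l - 2.8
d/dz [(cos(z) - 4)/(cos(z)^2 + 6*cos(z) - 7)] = (cos(z)^2 - 8*cos(z) - 17)*sin(z)/(cos(z)^2 + 6*cos(z) - 7)^2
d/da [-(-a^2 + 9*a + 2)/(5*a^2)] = (9*a + 4)/(5*a^3)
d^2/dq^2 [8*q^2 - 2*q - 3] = 16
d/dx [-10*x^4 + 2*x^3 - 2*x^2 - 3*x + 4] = -40*x^3 + 6*x^2 - 4*x - 3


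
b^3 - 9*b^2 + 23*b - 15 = (b - 5)*(b - 3)*(b - 1)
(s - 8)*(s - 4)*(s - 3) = s^3 - 15*s^2 + 68*s - 96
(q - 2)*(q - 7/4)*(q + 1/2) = q^3 - 13*q^2/4 + 13*q/8 + 7/4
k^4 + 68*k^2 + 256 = (k - 8*I)*(k - 2*I)*(k + 2*I)*(k + 8*I)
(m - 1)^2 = m^2 - 2*m + 1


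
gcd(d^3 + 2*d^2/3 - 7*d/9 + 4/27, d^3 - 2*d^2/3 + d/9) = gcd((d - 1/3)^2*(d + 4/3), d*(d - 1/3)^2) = d^2 - 2*d/3 + 1/9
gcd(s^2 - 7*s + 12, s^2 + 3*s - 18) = s - 3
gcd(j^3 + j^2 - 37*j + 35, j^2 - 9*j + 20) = j - 5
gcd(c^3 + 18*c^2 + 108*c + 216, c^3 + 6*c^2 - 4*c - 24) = c + 6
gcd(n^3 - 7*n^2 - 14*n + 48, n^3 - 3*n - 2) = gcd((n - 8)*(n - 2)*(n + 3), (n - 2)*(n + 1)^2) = n - 2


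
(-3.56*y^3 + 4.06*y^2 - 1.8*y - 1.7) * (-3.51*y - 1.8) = 12.4956*y^4 - 7.8426*y^3 - 0.99*y^2 + 9.207*y + 3.06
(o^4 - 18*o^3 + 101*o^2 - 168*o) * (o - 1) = o^5 - 19*o^4 + 119*o^3 - 269*o^2 + 168*o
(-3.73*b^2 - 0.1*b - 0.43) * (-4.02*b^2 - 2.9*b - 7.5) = 14.9946*b^4 + 11.219*b^3 + 29.9936*b^2 + 1.997*b + 3.225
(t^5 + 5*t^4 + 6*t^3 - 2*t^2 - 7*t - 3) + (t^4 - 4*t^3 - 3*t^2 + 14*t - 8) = t^5 + 6*t^4 + 2*t^3 - 5*t^2 + 7*t - 11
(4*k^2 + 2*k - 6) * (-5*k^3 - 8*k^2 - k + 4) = -20*k^5 - 42*k^4 + 10*k^3 + 62*k^2 + 14*k - 24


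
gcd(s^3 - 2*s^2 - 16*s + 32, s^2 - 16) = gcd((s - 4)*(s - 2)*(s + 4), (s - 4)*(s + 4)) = s^2 - 16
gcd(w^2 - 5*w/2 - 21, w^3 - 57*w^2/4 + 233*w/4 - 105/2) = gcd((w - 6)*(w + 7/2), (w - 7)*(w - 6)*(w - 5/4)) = w - 6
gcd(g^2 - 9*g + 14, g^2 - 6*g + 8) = g - 2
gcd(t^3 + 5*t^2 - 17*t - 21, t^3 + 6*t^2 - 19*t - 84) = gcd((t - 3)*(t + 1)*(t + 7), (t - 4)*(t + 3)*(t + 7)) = t + 7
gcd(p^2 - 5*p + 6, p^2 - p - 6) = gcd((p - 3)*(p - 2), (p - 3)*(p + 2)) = p - 3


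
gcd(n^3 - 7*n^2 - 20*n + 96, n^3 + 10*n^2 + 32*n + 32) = n + 4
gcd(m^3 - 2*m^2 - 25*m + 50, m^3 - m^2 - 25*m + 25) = m^2 - 25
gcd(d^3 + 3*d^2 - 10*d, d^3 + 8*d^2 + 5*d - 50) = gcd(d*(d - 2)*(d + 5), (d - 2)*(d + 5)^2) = d^2 + 3*d - 10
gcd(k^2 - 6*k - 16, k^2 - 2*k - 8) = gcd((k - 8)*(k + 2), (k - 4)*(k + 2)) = k + 2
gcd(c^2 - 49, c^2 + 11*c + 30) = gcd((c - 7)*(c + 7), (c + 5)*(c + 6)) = 1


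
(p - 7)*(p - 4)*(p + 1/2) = p^3 - 21*p^2/2 + 45*p/2 + 14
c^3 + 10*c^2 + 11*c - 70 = (c - 2)*(c + 5)*(c + 7)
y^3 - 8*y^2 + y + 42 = (y - 7)*(y - 3)*(y + 2)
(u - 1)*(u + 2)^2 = u^3 + 3*u^2 - 4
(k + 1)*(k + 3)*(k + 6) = k^3 + 10*k^2 + 27*k + 18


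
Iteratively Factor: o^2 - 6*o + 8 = (o - 4)*(o - 2)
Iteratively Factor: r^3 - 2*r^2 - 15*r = (r - 5)*(r^2 + 3*r) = r*(r - 5)*(r + 3)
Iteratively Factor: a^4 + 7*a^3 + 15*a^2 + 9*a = (a + 1)*(a^3 + 6*a^2 + 9*a) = a*(a + 1)*(a^2 + 6*a + 9) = a*(a + 1)*(a + 3)*(a + 3)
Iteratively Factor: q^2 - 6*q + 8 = (q - 4)*(q - 2)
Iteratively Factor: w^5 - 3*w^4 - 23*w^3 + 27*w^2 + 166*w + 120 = (w - 4)*(w^4 + w^3 - 19*w^2 - 49*w - 30) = (w - 4)*(w + 2)*(w^3 - w^2 - 17*w - 15) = (w - 5)*(w - 4)*(w + 2)*(w^2 + 4*w + 3) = (w - 5)*(w - 4)*(w + 1)*(w + 2)*(w + 3)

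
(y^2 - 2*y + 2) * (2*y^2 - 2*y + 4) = 2*y^4 - 6*y^3 + 12*y^2 - 12*y + 8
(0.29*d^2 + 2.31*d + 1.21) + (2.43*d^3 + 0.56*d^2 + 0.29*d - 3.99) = 2.43*d^3 + 0.85*d^2 + 2.6*d - 2.78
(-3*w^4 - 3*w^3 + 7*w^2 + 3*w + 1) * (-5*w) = 15*w^5 + 15*w^4 - 35*w^3 - 15*w^2 - 5*w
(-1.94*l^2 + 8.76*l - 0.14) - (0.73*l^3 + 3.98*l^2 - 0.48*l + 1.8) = -0.73*l^3 - 5.92*l^2 + 9.24*l - 1.94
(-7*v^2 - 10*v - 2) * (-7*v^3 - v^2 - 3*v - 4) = 49*v^5 + 77*v^4 + 45*v^3 + 60*v^2 + 46*v + 8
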